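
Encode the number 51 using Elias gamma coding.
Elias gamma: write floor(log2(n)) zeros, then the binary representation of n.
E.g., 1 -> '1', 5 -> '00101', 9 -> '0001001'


num_bits = floor(log2(51)) + 1 = 6
leading_zeros = num_bits - 1 = 5
binary(51) = 110011

Elias gamma(51) = '00000' + '110011' = 00000110011 (11 bits)


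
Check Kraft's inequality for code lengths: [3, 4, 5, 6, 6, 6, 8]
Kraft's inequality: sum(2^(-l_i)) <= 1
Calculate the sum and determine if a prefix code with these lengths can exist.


Sum = 2^(-3) + 2^(-4) + 2^(-5) + 2^(-6) + 2^(-6) + 2^(-6) + 2^(-8)
    = 0.125 + 0.0625 + 0.03125 + 0.015625 + 0.015625 + 0.015625 + 0.00390625
    = 69/256 = 0.26953125
Since 0.26953125 <= 1, Kraft's inequality IS satisfied.
A prefix code with these lengths CAN exist.

Kraft sum = 0.26953125. Satisfied.


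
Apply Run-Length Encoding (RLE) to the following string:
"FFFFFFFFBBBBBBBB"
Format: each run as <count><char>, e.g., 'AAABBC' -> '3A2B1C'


Scanning runs left to right:
  i=0: run of 'F' x 8 -> '8F'
  i=8: run of 'B' x 8 -> '8B'

RLE = 8F8B


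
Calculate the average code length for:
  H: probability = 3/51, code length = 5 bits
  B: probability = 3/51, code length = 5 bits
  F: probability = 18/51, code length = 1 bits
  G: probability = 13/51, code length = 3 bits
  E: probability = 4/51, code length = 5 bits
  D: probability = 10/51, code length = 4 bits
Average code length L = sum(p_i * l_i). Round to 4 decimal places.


Weighted contributions p_i * l_i:
  H: (3/51) * 5 = 15/51
  B: (3/51) * 5 = 15/51
  F: (18/51) * 1 = 18/51
  G: (13/51) * 3 = 39/51
  E: (4/51) * 5 = 20/51
  D: (10/51) * 4 = 40/51
Sum = (15 + 15 + 18 + 39 + 20 + 40)/51 = 147/51

L = 147/51 = 2.8824 bits/symbol


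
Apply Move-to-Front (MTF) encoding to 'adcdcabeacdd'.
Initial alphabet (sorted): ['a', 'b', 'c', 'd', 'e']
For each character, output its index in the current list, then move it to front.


MTF encoding:
'a': index 0 in ['a', 'b', 'c', 'd', 'e'] -> ['a', 'b', 'c', 'd', 'e']
'd': index 3 in ['a', 'b', 'c', 'd', 'e'] -> ['d', 'a', 'b', 'c', 'e']
'c': index 3 in ['d', 'a', 'b', 'c', 'e'] -> ['c', 'd', 'a', 'b', 'e']
'd': index 1 in ['c', 'd', 'a', 'b', 'e'] -> ['d', 'c', 'a', 'b', 'e']
'c': index 1 in ['d', 'c', 'a', 'b', 'e'] -> ['c', 'd', 'a', 'b', 'e']
'a': index 2 in ['c', 'd', 'a', 'b', 'e'] -> ['a', 'c', 'd', 'b', 'e']
'b': index 3 in ['a', 'c', 'd', 'b', 'e'] -> ['b', 'a', 'c', 'd', 'e']
'e': index 4 in ['b', 'a', 'c', 'd', 'e'] -> ['e', 'b', 'a', 'c', 'd']
'a': index 2 in ['e', 'b', 'a', 'c', 'd'] -> ['a', 'e', 'b', 'c', 'd']
'c': index 3 in ['a', 'e', 'b', 'c', 'd'] -> ['c', 'a', 'e', 'b', 'd']
'd': index 4 in ['c', 'a', 'e', 'b', 'd'] -> ['d', 'c', 'a', 'e', 'b']
'd': index 0 in ['d', 'c', 'a', 'e', 'b'] -> ['d', 'c', 'a', 'e', 'b']


Output: [0, 3, 3, 1, 1, 2, 3, 4, 2, 3, 4, 0]


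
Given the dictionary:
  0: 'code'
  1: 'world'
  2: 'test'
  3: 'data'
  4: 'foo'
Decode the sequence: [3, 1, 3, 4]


Look up each index in the dictionary:
  3 -> 'data'
  1 -> 'world'
  3 -> 'data'
  4 -> 'foo'

Decoded: "data world data foo"


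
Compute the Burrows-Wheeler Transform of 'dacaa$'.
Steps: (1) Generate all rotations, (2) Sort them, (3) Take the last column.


Rotations (sorted):
  0: $dacaa -> last char: a
  1: a$daca -> last char: a
  2: aa$dac -> last char: c
  3: acaa$d -> last char: d
  4: caa$da -> last char: a
  5: dacaa$ -> last char: $


BWT = aacda$


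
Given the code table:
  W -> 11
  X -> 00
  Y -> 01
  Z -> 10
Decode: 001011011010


Decoding:
00 -> X
10 -> Z
11 -> W
01 -> Y
10 -> Z
10 -> Z


Result: XZWYZZ


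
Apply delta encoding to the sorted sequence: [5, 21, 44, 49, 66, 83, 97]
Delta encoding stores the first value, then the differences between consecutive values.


First value: 5
Deltas:
  21 - 5 = 16
  44 - 21 = 23
  49 - 44 = 5
  66 - 49 = 17
  83 - 66 = 17
  97 - 83 = 14


Delta encoded: [5, 16, 23, 5, 17, 17, 14]


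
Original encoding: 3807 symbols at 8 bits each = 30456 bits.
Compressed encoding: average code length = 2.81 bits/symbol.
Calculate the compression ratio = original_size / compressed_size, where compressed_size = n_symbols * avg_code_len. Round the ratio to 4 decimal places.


original_size = n_symbols * orig_bits = 3807 * 8 = 30456 bits
compressed_size = n_symbols * avg_code_len = 3807 * 2.81 = 10697.67 bits
ratio = original_size / compressed_size = 30456 / 10697.67 = 2.847

Compression ratio = 2.847


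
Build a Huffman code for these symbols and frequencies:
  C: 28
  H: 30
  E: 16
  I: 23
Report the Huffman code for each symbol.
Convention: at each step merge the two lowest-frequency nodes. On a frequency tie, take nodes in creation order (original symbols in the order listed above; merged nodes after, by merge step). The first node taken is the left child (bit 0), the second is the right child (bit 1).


Huffman tree construction:
Step 1: Merge E(16) + I(23) = 39
Step 2: Merge C(28) + H(30) = 58
Step 3: Merge (E+I)(39) + (C+H)(58) = 97
Read each symbol's code off the tree from the root (left child = 0, right child = 1).

Codes:
  C: 10 (length 2)
  H: 11 (length 2)
  E: 00 (length 2)
  I: 01 (length 2)
Average code length: 194/97 = 2.0000 bits/symbol


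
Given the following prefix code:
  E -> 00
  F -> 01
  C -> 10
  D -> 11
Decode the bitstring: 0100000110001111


Decoding step by step:
Bits 01 -> F
Bits 00 -> E
Bits 00 -> E
Bits 01 -> F
Bits 10 -> C
Bits 00 -> E
Bits 11 -> D
Bits 11 -> D


Decoded message: FEEFCEDD


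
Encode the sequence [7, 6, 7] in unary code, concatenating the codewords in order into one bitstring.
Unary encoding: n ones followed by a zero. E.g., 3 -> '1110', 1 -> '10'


Encode each number as n ones followed by a terminating 0:
  7 -> 11111110 (8 bits)
  6 -> 1111110 (7 bits)
  7 -> 11111110 (8 bits)
Total length = 8 + 7 + 8 = 23 bits.

Unary([7, 6, 7]) = 11111110111111011111110 (23 bits)


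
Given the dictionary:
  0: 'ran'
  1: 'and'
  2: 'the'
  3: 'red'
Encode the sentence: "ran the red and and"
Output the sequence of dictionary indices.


Look up each word in the dictionary:
  'ran' -> 0
  'the' -> 2
  'red' -> 3
  'and' -> 1
  'and' -> 1

Encoded: [0, 2, 3, 1, 1]


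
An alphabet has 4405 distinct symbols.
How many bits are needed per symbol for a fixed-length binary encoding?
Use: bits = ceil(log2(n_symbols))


log2(4405) = 12.1049
Bracket: 2^12 = 4096 < 4405 <= 2^13 = 8192
So ceil(log2(4405)) = 13

bits = ceil(log2(4405)) = ceil(12.1049) = 13 bits


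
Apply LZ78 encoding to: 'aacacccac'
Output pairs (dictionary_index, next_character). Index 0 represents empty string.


LZ78 encoding steps:
Dictionary: {0: ''}
Step 1: w='' (idx 0), next='a' -> output (0, 'a'), add 'a' as idx 1
Step 2: w='a' (idx 1), next='c' -> output (1, 'c'), add 'ac' as idx 2
Step 3: w='ac' (idx 2), next='c' -> output (2, 'c'), add 'acc' as idx 3
Step 4: w='' (idx 0), next='c' -> output (0, 'c'), add 'c' as idx 4
Step 5: w='ac' (idx 2), end of input -> output (2, '')


Encoded: [(0, 'a'), (1, 'c'), (2, 'c'), (0, 'c'), (2, '')]


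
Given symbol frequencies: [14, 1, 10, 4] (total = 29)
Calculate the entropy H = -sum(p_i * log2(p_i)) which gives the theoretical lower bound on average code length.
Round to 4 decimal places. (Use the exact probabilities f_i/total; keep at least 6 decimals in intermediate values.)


Per-symbol terms -p_i * log2(p_i) with p_i = f_i/29:
  p = 14/29 = 0.482759: log2(p) = -1.050626, -p*log2(p) = 0.507199
  p = 1/29 = 0.034483: log2(p) = -4.857981, -p*log2(p) = 0.167517
  p = 10/29 = 0.344828: log2(p) = -1.536053, -p*log2(p) = 0.529673
  p = 4/29 = 0.137931: log2(p) = -2.857981, -p*log2(p) = 0.394204
H = 0.507199 + 0.167517 + 0.529673 + 0.394204 = 1.598593

H = 1.5986 bits/symbol


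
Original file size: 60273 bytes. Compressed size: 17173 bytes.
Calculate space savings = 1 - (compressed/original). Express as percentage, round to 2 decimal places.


ratio = compressed/original = 17173/60273 = 0.28492
savings = 1 - ratio = 1 - 0.28492 = 0.71508
as a percentage: 0.71508 * 100 = 71.51%

Space savings = 1 - 17173/60273 = 71.51%


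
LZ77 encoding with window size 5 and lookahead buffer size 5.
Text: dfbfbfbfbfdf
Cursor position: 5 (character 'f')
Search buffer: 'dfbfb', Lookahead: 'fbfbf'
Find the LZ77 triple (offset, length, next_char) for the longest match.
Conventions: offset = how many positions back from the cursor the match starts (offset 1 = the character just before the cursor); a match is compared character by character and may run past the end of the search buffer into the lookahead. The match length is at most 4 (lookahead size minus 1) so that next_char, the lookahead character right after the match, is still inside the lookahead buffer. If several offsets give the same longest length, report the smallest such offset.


Try each offset into the search buffer:
  offset=1 (pos 4, char 'b'): match length 0
  offset=2 (pos 3, char 'f'): match length 4
  offset=3 (pos 2, char 'b'): match length 0
  offset=4 (pos 1, char 'f'): match length 4
  offset=5 (pos 0, char 'd'): match length 0
Longest match has length 4, found at offsets 2, 4; take the smallest, offset 2.
next_char = character at position 5 + 4 = 9 -> 'f'

Best match: offset=2, length=4 (matching 'fbfb' starting at position 3)
LZ77 triple: (2, 4, 'f')


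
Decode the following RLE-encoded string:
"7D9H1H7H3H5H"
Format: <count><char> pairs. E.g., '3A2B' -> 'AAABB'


Expanding each <count><char> pair:
  7D -> 'DDDDDDD'
  9H -> 'HHHHHHHHH'
  1H -> 'H'
  7H -> 'HHHHHHH'
  3H -> 'HHH'
  5H -> 'HHHHH'

Decoded = DDDDDDDHHHHHHHHHHHHHHHHHHHHHHHHH


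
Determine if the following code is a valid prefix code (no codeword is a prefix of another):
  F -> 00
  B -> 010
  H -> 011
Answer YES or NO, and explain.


Checking each pair (does one codeword prefix another?):
  F='00' vs B='010': no prefix
  F='00' vs H='011': no prefix
  B='010' vs F='00': no prefix
  B='010' vs H='011': no prefix
  H='011' vs F='00': no prefix
  H='011' vs B='010': no prefix
No violation found over all pairs.

YES -- this is a valid prefix code. No codeword is a prefix of any other codeword.


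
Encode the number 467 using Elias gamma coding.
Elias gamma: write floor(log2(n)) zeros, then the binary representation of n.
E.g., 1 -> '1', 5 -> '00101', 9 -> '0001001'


num_bits = floor(log2(467)) + 1 = 9
leading_zeros = num_bits - 1 = 8
binary(467) = 111010011

Elias gamma(467) = '00000000' + '111010011' = 00000000111010011 (17 bits)


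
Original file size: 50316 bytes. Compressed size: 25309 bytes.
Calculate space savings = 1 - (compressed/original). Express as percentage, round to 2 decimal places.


ratio = compressed/original = 25309/50316 = 0.503001
savings = 1 - ratio = 1 - 0.503001 = 0.496999
as a percentage: 0.496999 * 100 = 49.7%

Space savings = 1 - 25309/50316 = 49.7%


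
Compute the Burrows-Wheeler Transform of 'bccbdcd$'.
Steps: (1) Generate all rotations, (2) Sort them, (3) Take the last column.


Rotations (sorted):
  0: $bccbdcd -> last char: d
  1: bccbdcd$ -> last char: $
  2: bdcd$bcc -> last char: c
  3: cbdcd$bc -> last char: c
  4: ccbdcd$b -> last char: b
  5: cd$bccbd -> last char: d
  6: d$bccbdc -> last char: c
  7: dcd$bccb -> last char: b


BWT = d$ccbdcb


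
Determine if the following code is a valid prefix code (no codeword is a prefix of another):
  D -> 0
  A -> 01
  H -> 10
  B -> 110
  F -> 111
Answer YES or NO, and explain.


Checking each pair (does one codeword prefix another?):
  D='0' vs A='01': prefix -- VIOLATION

NO -- this is NOT a valid prefix code. D (0) is a prefix of A (01).


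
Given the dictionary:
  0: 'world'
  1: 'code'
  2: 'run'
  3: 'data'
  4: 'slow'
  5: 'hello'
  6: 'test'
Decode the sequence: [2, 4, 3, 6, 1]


Look up each index in the dictionary:
  2 -> 'run'
  4 -> 'slow'
  3 -> 'data'
  6 -> 'test'
  1 -> 'code'

Decoded: "run slow data test code"


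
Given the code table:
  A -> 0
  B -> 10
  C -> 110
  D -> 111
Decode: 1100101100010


Decoding:
110 -> C
0 -> A
10 -> B
110 -> C
0 -> A
0 -> A
10 -> B


Result: CABCAAB


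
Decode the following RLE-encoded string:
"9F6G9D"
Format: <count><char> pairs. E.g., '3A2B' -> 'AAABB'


Expanding each <count><char> pair:
  9F -> 'FFFFFFFFF'
  6G -> 'GGGGGG'
  9D -> 'DDDDDDDDD'

Decoded = FFFFFFFFFGGGGGGDDDDDDDDD


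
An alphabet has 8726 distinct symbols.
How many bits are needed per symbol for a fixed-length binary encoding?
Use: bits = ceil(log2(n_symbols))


log2(8726) = 13.0911
Bracket: 2^13 = 8192 < 8726 <= 2^14 = 16384
So ceil(log2(8726)) = 14

bits = ceil(log2(8726)) = ceil(13.0911) = 14 bits


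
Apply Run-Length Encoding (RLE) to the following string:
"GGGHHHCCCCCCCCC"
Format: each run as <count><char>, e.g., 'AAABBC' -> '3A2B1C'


Scanning runs left to right:
  i=0: run of 'G' x 3 -> '3G'
  i=3: run of 'H' x 3 -> '3H'
  i=6: run of 'C' x 9 -> '9C'

RLE = 3G3H9C


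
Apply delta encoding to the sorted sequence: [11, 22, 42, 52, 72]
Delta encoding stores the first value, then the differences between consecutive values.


First value: 11
Deltas:
  22 - 11 = 11
  42 - 22 = 20
  52 - 42 = 10
  72 - 52 = 20


Delta encoded: [11, 11, 20, 10, 20]


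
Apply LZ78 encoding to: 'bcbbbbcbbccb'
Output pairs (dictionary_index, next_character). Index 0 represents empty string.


LZ78 encoding steps:
Dictionary: {0: ''}
Step 1: w='' (idx 0), next='b' -> output (0, 'b'), add 'b' as idx 1
Step 2: w='' (idx 0), next='c' -> output (0, 'c'), add 'c' as idx 2
Step 3: w='b' (idx 1), next='b' -> output (1, 'b'), add 'bb' as idx 3
Step 4: w='bb' (idx 3), next='c' -> output (3, 'c'), add 'bbc' as idx 4
Step 5: w='bbc' (idx 4), next='c' -> output (4, 'c'), add 'bbcc' as idx 5
Step 6: w='b' (idx 1), end of input -> output (1, '')


Encoded: [(0, 'b'), (0, 'c'), (1, 'b'), (3, 'c'), (4, 'c'), (1, '')]


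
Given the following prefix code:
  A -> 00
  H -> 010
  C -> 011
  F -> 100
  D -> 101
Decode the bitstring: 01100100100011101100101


Decoding step by step:
Bits 011 -> C
Bits 00 -> A
Bits 100 -> F
Bits 100 -> F
Bits 011 -> C
Bits 101 -> D
Bits 100 -> F
Bits 101 -> D


Decoded message: CAFFCDFD


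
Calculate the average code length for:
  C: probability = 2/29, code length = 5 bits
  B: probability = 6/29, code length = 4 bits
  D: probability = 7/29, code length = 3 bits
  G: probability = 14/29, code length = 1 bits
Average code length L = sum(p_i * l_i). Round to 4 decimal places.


Weighted contributions p_i * l_i:
  C: (2/29) * 5 = 10/29
  B: (6/29) * 4 = 24/29
  D: (7/29) * 3 = 21/29
  G: (14/29) * 1 = 14/29
Sum = (10 + 24 + 21 + 14)/29 = 69/29

L = 69/29 = 2.3793 bits/symbol


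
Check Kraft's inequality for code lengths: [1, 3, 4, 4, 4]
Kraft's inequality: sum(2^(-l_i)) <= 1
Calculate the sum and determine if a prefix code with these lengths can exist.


Sum = 2^(-1) + 2^(-3) + 2^(-4) + 2^(-4) + 2^(-4)
    = 0.5 + 0.125 + 0.0625 + 0.0625 + 0.0625
    = 13/16 = 0.8125
Since 0.8125 <= 1, Kraft's inequality IS satisfied.
A prefix code with these lengths CAN exist.

Kraft sum = 0.8125. Satisfied.


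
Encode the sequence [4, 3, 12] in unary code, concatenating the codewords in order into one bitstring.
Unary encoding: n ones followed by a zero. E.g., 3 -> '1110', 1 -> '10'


Encode each number as n ones followed by a terminating 0:
  4 -> 11110 (5 bits)
  3 -> 1110 (4 bits)
  12 -> 1111111111110 (13 bits)
Total length = 5 + 4 + 13 = 22 bits.

Unary([4, 3, 12]) = 1111011101111111111110 (22 bits)


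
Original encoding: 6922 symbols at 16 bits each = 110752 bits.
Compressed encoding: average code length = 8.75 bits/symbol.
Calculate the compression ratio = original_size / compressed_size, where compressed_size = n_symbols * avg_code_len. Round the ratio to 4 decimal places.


original_size = n_symbols * orig_bits = 6922 * 16 = 110752 bits
compressed_size = n_symbols * avg_code_len = 6922 * 8.75 = 60567.5 bits
ratio = original_size / compressed_size = 110752 / 60567.5 = 1.8286

Compression ratio = 1.8286


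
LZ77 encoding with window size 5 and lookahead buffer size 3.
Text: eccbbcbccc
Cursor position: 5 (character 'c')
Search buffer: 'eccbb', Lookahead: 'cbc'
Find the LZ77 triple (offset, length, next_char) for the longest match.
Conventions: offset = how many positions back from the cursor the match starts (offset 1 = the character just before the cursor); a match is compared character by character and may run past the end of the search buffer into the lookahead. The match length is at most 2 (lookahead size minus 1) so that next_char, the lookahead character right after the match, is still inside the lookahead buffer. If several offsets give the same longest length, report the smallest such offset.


Try each offset into the search buffer:
  offset=1 (pos 4, char 'b'): match length 0
  offset=2 (pos 3, char 'b'): match length 0
  offset=3 (pos 2, char 'c'): match length 2
  offset=4 (pos 1, char 'c'): match length 1
  offset=5 (pos 0, char 'e'): match length 0
Longest match has length 2 at offset 3.
next_char = character at position 5 + 2 = 7 -> 'c'

Best match: offset=3, length=2 (matching 'cb' starting at position 2)
LZ77 triple: (3, 2, 'c')


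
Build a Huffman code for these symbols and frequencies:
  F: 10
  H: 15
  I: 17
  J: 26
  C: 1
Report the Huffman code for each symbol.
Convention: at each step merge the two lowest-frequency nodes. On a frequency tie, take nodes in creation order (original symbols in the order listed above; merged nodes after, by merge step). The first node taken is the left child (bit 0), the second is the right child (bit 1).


Huffman tree construction:
Step 1: Merge C(1) + F(10) = 11
Step 2: Merge (C+F)(11) + H(15) = 26
Step 3: Merge I(17) + J(26) = 43
Step 4: Merge ((C+F)+H)(26) + (I+J)(43) = 69
Read each symbol's code off the tree from the root (left child = 0, right child = 1).

Codes:
  F: 001 (length 3)
  H: 01 (length 2)
  I: 10 (length 2)
  J: 11 (length 2)
  C: 000 (length 3)
Average code length: 149/69 = 2.1594 bits/symbol


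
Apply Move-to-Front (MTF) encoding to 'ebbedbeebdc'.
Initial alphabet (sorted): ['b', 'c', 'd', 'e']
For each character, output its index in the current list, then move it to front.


MTF encoding:
'e': index 3 in ['b', 'c', 'd', 'e'] -> ['e', 'b', 'c', 'd']
'b': index 1 in ['e', 'b', 'c', 'd'] -> ['b', 'e', 'c', 'd']
'b': index 0 in ['b', 'e', 'c', 'd'] -> ['b', 'e', 'c', 'd']
'e': index 1 in ['b', 'e', 'c', 'd'] -> ['e', 'b', 'c', 'd']
'd': index 3 in ['e', 'b', 'c', 'd'] -> ['d', 'e', 'b', 'c']
'b': index 2 in ['d', 'e', 'b', 'c'] -> ['b', 'd', 'e', 'c']
'e': index 2 in ['b', 'd', 'e', 'c'] -> ['e', 'b', 'd', 'c']
'e': index 0 in ['e', 'b', 'd', 'c'] -> ['e', 'b', 'd', 'c']
'b': index 1 in ['e', 'b', 'd', 'c'] -> ['b', 'e', 'd', 'c']
'd': index 2 in ['b', 'e', 'd', 'c'] -> ['d', 'b', 'e', 'c']
'c': index 3 in ['d', 'b', 'e', 'c'] -> ['c', 'd', 'b', 'e']


Output: [3, 1, 0, 1, 3, 2, 2, 0, 1, 2, 3]


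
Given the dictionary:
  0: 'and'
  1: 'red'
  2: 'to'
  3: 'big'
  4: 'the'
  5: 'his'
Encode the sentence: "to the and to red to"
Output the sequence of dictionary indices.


Look up each word in the dictionary:
  'to' -> 2
  'the' -> 4
  'and' -> 0
  'to' -> 2
  'red' -> 1
  'to' -> 2

Encoded: [2, 4, 0, 2, 1, 2]


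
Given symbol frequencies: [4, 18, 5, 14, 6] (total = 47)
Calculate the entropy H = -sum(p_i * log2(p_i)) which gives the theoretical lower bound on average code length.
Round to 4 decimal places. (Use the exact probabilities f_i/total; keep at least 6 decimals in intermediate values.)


Per-symbol terms -p_i * log2(p_i) with p_i = f_i/47:
  p = 4/47 = 0.085106: log2(p) = -3.554589, -p*log2(p) = 0.302518
  p = 18/47 = 0.382979: log2(p) = -1.384664, -p*log2(p) = 0.530297
  p = 5/47 = 0.106383: log2(p) = -3.232661, -p*log2(p) = 0.343900
  p = 14/47 = 0.297872: log2(p) = -1.747234, -p*log2(p) = 0.520453
  p = 6/47 = 0.127660: log2(p) = -2.969626, -p*log2(p) = 0.379101
H = 0.302518 + 0.530297 + 0.343900 + 0.520453 + 0.379101 = 2.076269

H = 2.0763 bits/symbol


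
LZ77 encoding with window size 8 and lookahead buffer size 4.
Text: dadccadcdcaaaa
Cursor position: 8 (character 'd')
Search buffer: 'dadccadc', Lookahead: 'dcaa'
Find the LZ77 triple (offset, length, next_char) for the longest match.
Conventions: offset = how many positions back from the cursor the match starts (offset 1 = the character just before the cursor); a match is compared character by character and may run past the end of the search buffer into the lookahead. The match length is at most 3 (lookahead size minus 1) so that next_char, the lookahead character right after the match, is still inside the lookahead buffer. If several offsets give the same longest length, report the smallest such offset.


Try each offset into the search buffer:
  offset=1 (pos 7, char 'c'): match length 0
  offset=2 (pos 6, char 'd'): match length 2
  offset=3 (pos 5, char 'a'): match length 0
  offset=4 (pos 4, char 'c'): match length 0
  offset=5 (pos 3, char 'c'): match length 0
  offset=6 (pos 2, char 'd'): match length 2
  offset=7 (pos 1, char 'a'): match length 0
  offset=8 (pos 0, char 'd'): match length 1
Longest match has length 2, found at offsets 2, 6; take the smallest, offset 2.
next_char = character at position 8 + 2 = 10 -> 'a'

Best match: offset=2, length=2 (matching 'dc' starting at position 6)
LZ77 triple: (2, 2, 'a')


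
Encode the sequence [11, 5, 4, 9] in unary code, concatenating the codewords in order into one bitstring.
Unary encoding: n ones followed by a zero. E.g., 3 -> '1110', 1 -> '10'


Encode each number as n ones followed by a terminating 0:
  11 -> 111111111110 (12 bits)
  5 -> 111110 (6 bits)
  4 -> 11110 (5 bits)
  9 -> 1111111110 (10 bits)
Total length = 12 + 6 + 5 + 10 = 33 bits.

Unary([11, 5, 4, 9]) = 111111111110111110111101111111110 (33 bits)


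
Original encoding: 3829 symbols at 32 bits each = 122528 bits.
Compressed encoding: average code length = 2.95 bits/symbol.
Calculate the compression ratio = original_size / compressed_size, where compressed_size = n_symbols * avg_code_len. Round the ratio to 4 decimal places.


original_size = n_symbols * orig_bits = 3829 * 32 = 122528 bits
compressed_size = n_symbols * avg_code_len = 3829 * 2.95 = 11295.55 bits
ratio = original_size / compressed_size = 122528 / 11295.55 = 10.8475

Compression ratio = 10.8475


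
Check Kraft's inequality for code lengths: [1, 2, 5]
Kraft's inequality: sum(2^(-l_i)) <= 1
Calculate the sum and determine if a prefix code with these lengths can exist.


Sum = 2^(-1) + 2^(-2) + 2^(-5)
    = 0.5 + 0.25 + 0.03125
    = 25/32 = 0.78125
Since 0.78125 <= 1, Kraft's inequality IS satisfied.
A prefix code with these lengths CAN exist.

Kraft sum = 0.78125. Satisfied.


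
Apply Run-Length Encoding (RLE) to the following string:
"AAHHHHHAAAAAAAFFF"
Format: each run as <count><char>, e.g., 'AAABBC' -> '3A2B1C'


Scanning runs left to right:
  i=0: run of 'A' x 2 -> '2A'
  i=2: run of 'H' x 5 -> '5H'
  i=7: run of 'A' x 7 -> '7A'
  i=14: run of 'F' x 3 -> '3F'

RLE = 2A5H7A3F


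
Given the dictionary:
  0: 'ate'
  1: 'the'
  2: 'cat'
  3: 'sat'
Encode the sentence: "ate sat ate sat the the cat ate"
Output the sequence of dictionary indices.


Look up each word in the dictionary:
  'ate' -> 0
  'sat' -> 3
  'ate' -> 0
  'sat' -> 3
  'the' -> 1
  'the' -> 1
  'cat' -> 2
  'ate' -> 0

Encoded: [0, 3, 0, 3, 1, 1, 2, 0]


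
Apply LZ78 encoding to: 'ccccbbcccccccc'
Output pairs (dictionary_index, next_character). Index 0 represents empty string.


LZ78 encoding steps:
Dictionary: {0: ''}
Step 1: w='' (idx 0), next='c' -> output (0, 'c'), add 'c' as idx 1
Step 2: w='c' (idx 1), next='c' -> output (1, 'c'), add 'cc' as idx 2
Step 3: w='c' (idx 1), next='b' -> output (1, 'b'), add 'cb' as idx 3
Step 4: w='' (idx 0), next='b' -> output (0, 'b'), add 'b' as idx 4
Step 5: w='cc' (idx 2), next='c' -> output (2, 'c'), add 'ccc' as idx 5
Step 6: w='ccc' (idx 5), next='c' -> output (5, 'c'), add 'cccc' as idx 6
Step 7: w='c' (idx 1), end of input -> output (1, '')


Encoded: [(0, 'c'), (1, 'c'), (1, 'b'), (0, 'b'), (2, 'c'), (5, 'c'), (1, '')]


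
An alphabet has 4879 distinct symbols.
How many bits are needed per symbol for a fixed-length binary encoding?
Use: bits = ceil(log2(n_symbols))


log2(4879) = 12.2524
Bracket: 2^12 = 4096 < 4879 <= 2^13 = 8192
So ceil(log2(4879)) = 13

bits = ceil(log2(4879)) = ceil(12.2524) = 13 bits


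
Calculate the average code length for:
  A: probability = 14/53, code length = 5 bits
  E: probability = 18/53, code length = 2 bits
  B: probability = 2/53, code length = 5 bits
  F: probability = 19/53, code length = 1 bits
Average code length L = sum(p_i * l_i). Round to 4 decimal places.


Weighted contributions p_i * l_i:
  A: (14/53) * 5 = 70/53
  E: (18/53) * 2 = 36/53
  B: (2/53) * 5 = 10/53
  F: (19/53) * 1 = 19/53
Sum = (70 + 36 + 10 + 19)/53 = 135/53

L = 135/53 = 2.5472 bits/symbol


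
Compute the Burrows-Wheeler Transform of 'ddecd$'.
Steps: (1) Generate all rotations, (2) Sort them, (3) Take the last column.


Rotations (sorted):
  0: $ddecd -> last char: d
  1: cd$dde -> last char: e
  2: d$ddec -> last char: c
  3: ddecd$ -> last char: $
  4: decd$d -> last char: d
  5: ecd$dd -> last char: d


BWT = dec$dd


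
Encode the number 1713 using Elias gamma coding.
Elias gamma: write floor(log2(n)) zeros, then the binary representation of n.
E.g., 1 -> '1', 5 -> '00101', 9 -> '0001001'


num_bits = floor(log2(1713)) + 1 = 11
leading_zeros = num_bits - 1 = 10
binary(1713) = 11010110001

Elias gamma(1713) = '0000000000' + '11010110001' = 000000000011010110001 (21 bits)


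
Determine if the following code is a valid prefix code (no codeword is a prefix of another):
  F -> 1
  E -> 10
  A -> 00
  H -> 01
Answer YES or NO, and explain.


Checking each pair (does one codeword prefix another?):
  F='1' vs E='10': prefix -- VIOLATION

NO -- this is NOT a valid prefix code. F (1) is a prefix of E (10).


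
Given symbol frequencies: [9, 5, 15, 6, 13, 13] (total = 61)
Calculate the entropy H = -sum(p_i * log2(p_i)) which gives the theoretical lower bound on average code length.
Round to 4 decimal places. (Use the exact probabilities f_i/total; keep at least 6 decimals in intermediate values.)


Per-symbol terms -p_i * log2(p_i) with p_i = f_i/61:
  p = 9/61 = 0.147541: log2(p) = -2.760812, -p*log2(p) = 0.407333
  p = 5/61 = 0.081967: log2(p) = -3.608809, -p*log2(p) = 0.295804
  p = 15/61 = 0.245902: log2(p) = -2.023847, -p*log2(p) = 0.497667
  p = 6/61 = 0.098361: log2(p) = -3.345775, -p*log2(p) = 0.329093
  p = 13/61 = 0.213115: log2(p) = -2.230298, -p*log2(p) = 0.475309
  p = 13/61 = 0.213115: log2(p) = -2.230298, -p*log2(p) = 0.475309
H = 0.407333 + 0.295804 + 0.497667 + 0.329093 + 0.475309 + 0.475309 = 2.480515

H = 2.4805 bits/symbol


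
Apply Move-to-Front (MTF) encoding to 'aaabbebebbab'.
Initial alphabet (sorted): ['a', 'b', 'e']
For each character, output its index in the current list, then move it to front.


MTF encoding:
'a': index 0 in ['a', 'b', 'e'] -> ['a', 'b', 'e']
'a': index 0 in ['a', 'b', 'e'] -> ['a', 'b', 'e']
'a': index 0 in ['a', 'b', 'e'] -> ['a', 'b', 'e']
'b': index 1 in ['a', 'b', 'e'] -> ['b', 'a', 'e']
'b': index 0 in ['b', 'a', 'e'] -> ['b', 'a', 'e']
'e': index 2 in ['b', 'a', 'e'] -> ['e', 'b', 'a']
'b': index 1 in ['e', 'b', 'a'] -> ['b', 'e', 'a']
'e': index 1 in ['b', 'e', 'a'] -> ['e', 'b', 'a']
'b': index 1 in ['e', 'b', 'a'] -> ['b', 'e', 'a']
'b': index 0 in ['b', 'e', 'a'] -> ['b', 'e', 'a']
'a': index 2 in ['b', 'e', 'a'] -> ['a', 'b', 'e']
'b': index 1 in ['a', 'b', 'e'] -> ['b', 'a', 'e']


Output: [0, 0, 0, 1, 0, 2, 1, 1, 1, 0, 2, 1]


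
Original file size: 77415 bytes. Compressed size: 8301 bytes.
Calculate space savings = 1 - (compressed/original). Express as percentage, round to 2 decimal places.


ratio = compressed/original = 8301/77415 = 0.107227
savings = 1 - ratio = 1 - 0.107227 = 0.892773
as a percentage: 0.892773 * 100 = 89.28%

Space savings = 1 - 8301/77415 = 89.28%


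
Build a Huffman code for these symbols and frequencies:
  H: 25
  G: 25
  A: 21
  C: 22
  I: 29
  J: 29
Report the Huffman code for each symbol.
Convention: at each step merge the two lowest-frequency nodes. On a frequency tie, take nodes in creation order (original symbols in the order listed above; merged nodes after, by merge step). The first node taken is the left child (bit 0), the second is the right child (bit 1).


Huffman tree construction:
Step 1: Merge A(21) + C(22) = 43
Step 2: Merge H(25) + G(25) = 50
Step 3: Merge I(29) + J(29) = 58
Step 4: Merge (A+C)(43) + (H+G)(50) = 93
Step 5: Merge (I+J)(58) + ((A+C)+(H+G))(93) = 151
Read each symbol's code off the tree from the root (left child = 0, right child = 1).

Codes:
  H: 110 (length 3)
  G: 111 (length 3)
  A: 100 (length 3)
  C: 101 (length 3)
  I: 00 (length 2)
  J: 01 (length 2)
Average code length: 395/151 = 2.6159 bits/symbol


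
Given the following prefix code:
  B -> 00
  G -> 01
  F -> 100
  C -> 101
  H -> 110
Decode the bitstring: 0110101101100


Decoding step by step:
Bits 01 -> G
Bits 101 -> C
Bits 01 -> G
Bits 101 -> C
Bits 100 -> F


Decoded message: GCGCF


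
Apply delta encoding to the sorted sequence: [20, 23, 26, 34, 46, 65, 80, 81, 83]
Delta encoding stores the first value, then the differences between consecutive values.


First value: 20
Deltas:
  23 - 20 = 3
  26 - 23 = 3
  34 - 26 = 8
  46 - 34 = 12
  65 - 46 = 19
  80 - 65 = 15
  81 - 80 = 1
  83 - 81 = 2


Delta encoded: [20, 3, 3, 8, 12, 19, 15, 1, 2]


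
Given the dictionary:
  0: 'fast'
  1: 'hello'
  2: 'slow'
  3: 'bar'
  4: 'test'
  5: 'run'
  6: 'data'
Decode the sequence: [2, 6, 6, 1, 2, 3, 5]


Look up each index in the dictionary:
  2 -> 'slow'
  6 -> 'data'
  6 -> 'data'
  1 -> 'hello'
  2 -> 'slow'
  3 -> 'bar'
  5 -> 'run'

Decoded: "slow data data hello slow bar run"


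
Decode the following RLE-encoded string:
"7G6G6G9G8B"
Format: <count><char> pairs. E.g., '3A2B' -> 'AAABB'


Expanding each <count><char> pair:
  7G -> 'GGGGGGG'
  6G -> 'GGGGGG'
  6G -> 'GGGGGG'
  9G -> 'GGGGGGGGG'
  8B -> 'BBBBBBBB'

Decoded = GGGGGGGGGGGGGGGGGGGGGGGGGGGGBBBBBBBB


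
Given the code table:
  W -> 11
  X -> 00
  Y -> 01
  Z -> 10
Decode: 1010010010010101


Decoding:
10 -> Z
10 -> Z
01 -> Y
00 -> X
10 -> Z
01 -> Y
01 -> Y
01 -> Y


Result: ZZYXZYYY


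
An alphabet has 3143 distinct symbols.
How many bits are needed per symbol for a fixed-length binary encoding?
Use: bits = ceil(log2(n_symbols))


log2(3143) = 11.6179
Bracket: 2^11 = 2048 < 3143 <= 2^12 = 4096
So ceil(log2(3143)) = 12

bits = ceil(log2(3143)) = ceil(11.6179) = 12 bits


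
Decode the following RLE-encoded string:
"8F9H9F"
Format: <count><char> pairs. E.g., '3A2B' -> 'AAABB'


Expanding each <count><char> pair:
  8F -> 'FFFFFFFF'
  9H -> 'HHHHHHHHH'
  9F -> 'FFFFFFFFF'

Decoded = FFFFFFFFHHHHHHHHHFFFFFFFFF


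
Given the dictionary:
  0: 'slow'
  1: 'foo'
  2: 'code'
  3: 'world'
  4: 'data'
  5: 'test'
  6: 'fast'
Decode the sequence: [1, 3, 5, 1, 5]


Look up each index in the dictionary:
  1 -> 'foo'
  3 -> 'world'
  5 -> 'test'
  1 -> 'foo'
  5 -> 'test'

Decoded: "foo world test foo test"


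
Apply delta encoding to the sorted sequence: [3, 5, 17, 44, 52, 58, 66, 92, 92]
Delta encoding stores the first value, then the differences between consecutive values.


First value: 3
Deltas:
  5 - 3 = 2
  17 - 5 = 12
  44 - 17 = 27
  52 - 44 = 8
  58 - 52 = 6
  66 - 58 = 8
  92 - 66 = 26
  92 - 92 = 0


Delta encoded: [3, 2, 12, 27, 8, 6, 8, 26, 0]


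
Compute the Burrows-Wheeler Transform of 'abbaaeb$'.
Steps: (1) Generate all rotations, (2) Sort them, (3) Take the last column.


Rotations (sorted):
  0: $abbaaeb -> last char: b
  1: aaeb$abb -> last char: b
  2: abbaaeb$ -> last char: $
  3: aeb$abba -> last char: a
  4: b$abbaae -> last char: e
  5: baaeb$ab -> last char: b
  6: bbaaeb$a -> last char: a
  7: eb$abbaa -> last char: a


BWT = bb$aebaa


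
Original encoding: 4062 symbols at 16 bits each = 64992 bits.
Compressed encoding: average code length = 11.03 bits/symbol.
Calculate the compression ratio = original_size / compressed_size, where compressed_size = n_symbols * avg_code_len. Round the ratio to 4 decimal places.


original_size = n_symbols * orig_bits = 4062 * 16 = 64992 bits
compressed_size = n_symbols * avg_code_len = 4062 * 11.03 = 44803.86 bits
ratio = original_size / compressed_size = 64992 / 44803.86 = 1.4506

Compression ratio = 1.4506


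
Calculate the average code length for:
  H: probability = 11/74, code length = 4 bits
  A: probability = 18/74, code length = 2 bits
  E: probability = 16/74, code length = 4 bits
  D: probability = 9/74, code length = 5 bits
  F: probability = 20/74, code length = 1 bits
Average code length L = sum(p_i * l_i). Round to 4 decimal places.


Weighted contributions p_i * l_i:
  H: (11/74) * 4 = 44/74
  A: (18/74) * 2 = 36/74
  E: (16/74) * 4 = 64/74
  D: (9/74) * 5 = 45/74
  F: (20/74) * 1 = 20/74
Sum = (44 + 36 + 64 + 45 + 20)/74 = 209/74

L = 209/74 = 2.8243 bits/symbol


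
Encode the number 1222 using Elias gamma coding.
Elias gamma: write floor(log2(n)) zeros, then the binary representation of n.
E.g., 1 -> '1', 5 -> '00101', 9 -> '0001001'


num_bits = floor(log2(1222)) + 1 = 11
leading_zeros = num_bits - 1 = 10
binary(1222) = 10011000110

Elias gamma(1222) = '0000000000' + '10011000110' = 000000000010011000110 (21 bits)


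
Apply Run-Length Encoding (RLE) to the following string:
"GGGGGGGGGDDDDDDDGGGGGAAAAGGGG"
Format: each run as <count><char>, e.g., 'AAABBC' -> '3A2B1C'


Scanning runs left to right:
  i=0: run of 'G' x 9 -> '9G'
  i=9: run of 'D' x 7 -> '7D'
  i=16: run of 'G' x 5 -> '5G'
  i=21: run of 'A' x 4 -> '4A'
  i=25: run of 'G' x 4 -> '4G'

RLE = 9G7D5G4A4G


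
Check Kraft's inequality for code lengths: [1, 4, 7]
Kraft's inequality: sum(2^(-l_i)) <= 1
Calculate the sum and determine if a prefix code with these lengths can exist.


Sum = 2^(-1) + 2^(-4) + 2^(-7)
    = 0.5 + 0.0625 + 0.0078125
    = 73/128 = 0.5703125
Since 0.5703125 <= 1, Kraft's inequality IS satisfied.
A prefix code with these lengths CAN exist.

Kraft sum = 0.5703125. Satisfied.


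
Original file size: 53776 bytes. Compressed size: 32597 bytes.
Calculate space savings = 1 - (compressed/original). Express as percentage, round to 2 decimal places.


ratio = compressed/original = 32597/53776 = 0.606163
savings = 1 - ratio = 1 - 0.606163 = 0.393837
as a percentage: 0.393837 * 100 = 39.38%

Space savings = 1 - 32597/53776 = 39.38%


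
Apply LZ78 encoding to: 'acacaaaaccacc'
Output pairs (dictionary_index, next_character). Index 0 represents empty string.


LZ78 encoding steps:
Dictionary: {0: ''}
Step 1: w='' (idx 0), next='a' -> output (0, 'a'), add 'a' as idx 1
Step 2: w='' (idx 0), next='c' -> output (0, 'c'), add 'c' as idx 2
Step 3: w='a' (idx 1), next='c' -> output (1, 'c'), add 'ac' as idx 3
Step 4: w='a' (idx 1), next='a' -> output (1, 'a'), add 'aa' as idx 4
Step 5: w='aa' (idx 4), next='c' -> output (4, 'c'), add 'aac' as idx 5
Step 6: w='c' (idx 2), next='a' -> output (2, 'a'), add 'ca' as idx 6
Step 7: w='c' (idx 2), next='c' -> output (2, 'c'), add 'cc' as idx 7


Encoded: [(0, 'a'), (0, 'c'), (1, 'c'), (1, 'a'), (4, 'c'), (2, 'a'), (2, 'c')]


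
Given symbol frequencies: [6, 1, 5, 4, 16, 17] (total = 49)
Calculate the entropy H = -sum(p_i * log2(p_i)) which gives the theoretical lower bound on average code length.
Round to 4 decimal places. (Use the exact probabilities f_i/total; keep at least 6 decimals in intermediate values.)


Per-symbol terms -p_i * log2(p_i) with p_i = f_i/49:
  p = 6/49 = 0.122449: log2(p) = -3.029747, -p*log2(p) = 0.370989
  p = 1/49 = 0.020408: log2(p) = -5.614710, -p*log2(p) = 0.114586
  p = 5/49 = 0.102041: log2(p) = -3.292782, -p*log2(p) = 0.335998
  p = 4/49 = 0.081633: log2(p) = -3.614710, -p*log2(p) = 0.295078
  p = 16/49 = 0.326531: log2(p) = -1.614710, -p*log2(p) = 0.527252
  p = 17/49 = 0.346939: log2(p) = -1.527247, -p*log2(p) = 0.529861
H = 0.370989 + 0.114586 + 0.335998 + 0.295078 + 0.527252 + 0.529861 = 2.173764

H = 2.1738 bits/symbol


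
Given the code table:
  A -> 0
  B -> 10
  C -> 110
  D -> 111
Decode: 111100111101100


Decoding:
111 -> D
10 -> B
0 -> A
111 -> D
10 -> B
110 -> C
0 -> A


Result: DBADBCA


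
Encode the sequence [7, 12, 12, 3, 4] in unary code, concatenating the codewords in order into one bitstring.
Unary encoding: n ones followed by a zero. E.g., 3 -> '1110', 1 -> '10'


Encode each number as n ones followed by a terminating 0:
  7 -> 11111110 (8 bits)
  12 -> 1111111111110 (13 bits)
  12 -> 1111111111110 (13 bits)
  3 -> 1110 (4 bits)
  4 -> 11110 (5 bits)
Total length = 8 + 13 + 13 + 4 + 5 = 43 bits.

Unary([7, 12, 12, 3, 4]) = 1111111011111111111101111111111110111011110 (43 bits)


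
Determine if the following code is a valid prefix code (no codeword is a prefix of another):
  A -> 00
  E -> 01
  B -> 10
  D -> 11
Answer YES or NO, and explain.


Checking each pair (does one codeword prefix another?):
  A='00' vs E='01': no prefix
  A='00' vs B='10': no prefix
  A='00' vs D='11': no prefix
  E='01' vs A='00': no prefix
  E='01' vs B='10': no prefix
  E='01' vs D='11': no prefix
  B='10' vs A='00': no prefix
  B='10' vs E='01': no prefix
  B='10' vs D='11': no prefix
  D='11' vs A='00': no prefix
  D='11' vs E='01': no prefix
  D='11' vs B='10': no prefix
No violation found over all pairs.

YES -- this is a valid prefix code. No codeword is a prefix of any other codeword.


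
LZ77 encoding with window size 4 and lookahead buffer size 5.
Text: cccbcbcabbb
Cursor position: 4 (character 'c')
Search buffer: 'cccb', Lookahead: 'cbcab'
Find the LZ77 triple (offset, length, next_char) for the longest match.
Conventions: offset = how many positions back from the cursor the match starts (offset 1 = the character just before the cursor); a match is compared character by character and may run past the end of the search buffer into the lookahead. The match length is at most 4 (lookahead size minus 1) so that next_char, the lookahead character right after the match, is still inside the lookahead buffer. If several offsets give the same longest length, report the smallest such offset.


Try each offset into the search buffer:
  offset=1 (pos 3, char 'b'): match length 0
  offset=2 (pos 2, char 'c'): match length 3
  offset=3 (pos 1, char 'c'): match length 1
  offset=4 (pos 0, char 'c'): match length 1
Longest match has length 3 at offset 2.
next_char = character at position 4 + 3 = 7 -> 'a'

Best match: offset=2, length=3 (matching 'cbc' starting at position 2)
LZ77 triple: (2, 3, 'a')


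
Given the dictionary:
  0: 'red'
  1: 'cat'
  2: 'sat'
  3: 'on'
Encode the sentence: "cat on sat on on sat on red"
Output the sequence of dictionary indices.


Look up each word in the dictionary:
  'cat' -> 1
  'on' -> 3
  'sat' -> 2
  'on' -> 3
  'on' -> 3
  'sat' -> 2
  'on' -> 3
  'red' -> 0

Encoded: [1, 3, 2, 3, 3, 2, 3, 0]


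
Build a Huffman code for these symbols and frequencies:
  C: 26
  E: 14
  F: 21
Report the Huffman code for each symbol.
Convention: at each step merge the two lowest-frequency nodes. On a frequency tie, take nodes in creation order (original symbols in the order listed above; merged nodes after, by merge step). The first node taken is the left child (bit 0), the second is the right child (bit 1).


Huffman tree construction:
Step 1: Merge E(14) + F(21) = 35
Step 2: Merge C(26) + (E+F)(35) = 61
Read each symbol's code off the tree from the root (left child = 0, right child = 1).

Codes:
  C: 0 (length 1)
  E: 10 (length 2)
  F: 11 (length 2)
Average code length: 96/61 = 1.5738 bits/symbol


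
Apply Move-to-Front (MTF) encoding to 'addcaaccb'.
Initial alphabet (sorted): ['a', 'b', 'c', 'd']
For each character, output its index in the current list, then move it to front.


MTF encoding:
'a': index 0 in ['a', 'b', 'c', 'd'] -> ['a', 'b', 'c', 'd']
'd': index 3 in ['a', 'b', 'c', 'd'] -> ['d', 'a', 'b', 'c']
'd': index 0 in ['d', 'a', 'b', 'c'] -> ['d', 'a', 'b', 'c']
'c': index 3 in ['d', 'a', 'b', 'c'] -> ['c', 'd', 'a', 'b']
'a': index 2 in ['c', 'd', 'a', 'b'] -> ['a', 'c', 'd', 'b']
'a': index 0 in ['a', 'c', 'd', 'b'] -> ['a', 'c', 'd', 'b']
'c': index 1 in ['a', 'c', 'd', 'b'] -> ['c', 'a', 'd', 'b']
'c': index 0 in ['c', 'a', 'd', 'b'] -> ['c', 'a', 'd', 'b']
'b': index 3 in ['c', 'a', 'd', 'b'] -> ['b', 'c', 'a', 'd']


Output: [0, 3, 0, 3, 2, 0, 1, 0, 3]
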